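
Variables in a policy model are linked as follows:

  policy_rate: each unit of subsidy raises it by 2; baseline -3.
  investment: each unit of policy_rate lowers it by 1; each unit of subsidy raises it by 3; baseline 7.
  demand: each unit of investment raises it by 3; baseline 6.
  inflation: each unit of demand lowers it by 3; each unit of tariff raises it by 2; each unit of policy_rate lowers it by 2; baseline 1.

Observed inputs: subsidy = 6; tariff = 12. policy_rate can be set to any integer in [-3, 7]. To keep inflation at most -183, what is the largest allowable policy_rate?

policy_rate = 5

Intervening on policy_rate fixes its value directly, overriding its dependence on subsidy.
Substituting into the investment equation gives investment = -policy_rate + 25.
demand becomes -3*policy_rate + 81.
This gives inflation = 7*policy_rate - 218.
Require 7*policy_rate - 218 ≤ -183, so policy_rate ≤ 5.
The largest integer in [-3, 7] satisfying this is 5.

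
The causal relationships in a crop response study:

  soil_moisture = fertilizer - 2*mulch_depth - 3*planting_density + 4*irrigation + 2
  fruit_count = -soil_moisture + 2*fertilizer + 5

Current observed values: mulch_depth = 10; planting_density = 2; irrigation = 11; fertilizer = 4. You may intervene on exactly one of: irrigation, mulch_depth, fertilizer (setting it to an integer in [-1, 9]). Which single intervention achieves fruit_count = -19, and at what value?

Intervening on irrigation: fruit_count = -4*irrigation + 33. Reaching -19 requires irrigation = 13, outside [-1, 9].
Intervening on mulch_depth: with other inputs at their observed values, fruit_count = 2*mulch_depth - 31. Solving for -19 gives mulch_depth = 6, within [-1, 9].
Intervening on fertilizer: fruit_count = fertilizer - 15. Reaching -19 requires fertilizer = -4, outside [-1, 9].

set mulch_depth = 6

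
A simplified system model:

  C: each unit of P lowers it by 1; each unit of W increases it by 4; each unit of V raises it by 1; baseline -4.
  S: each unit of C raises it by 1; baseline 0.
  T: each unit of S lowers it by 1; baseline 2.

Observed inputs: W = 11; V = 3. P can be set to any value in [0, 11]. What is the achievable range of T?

Substituting into the C equation gives C = -P + 43.
Substituting into the S equation gives S = -P + 43.
Substituting into the T equation gives T = P - 41.
Linear in P, so extremes are at the endpoints: P = 0 gives T = -41; P = 11 gives T = -30.

-41 to -30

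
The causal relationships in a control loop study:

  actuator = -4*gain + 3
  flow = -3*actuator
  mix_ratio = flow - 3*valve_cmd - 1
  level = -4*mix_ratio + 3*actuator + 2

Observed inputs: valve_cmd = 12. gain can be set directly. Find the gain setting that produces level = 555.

Substituting into the flow equation gives flow = 12*gain - 9.
Substituting into the mix_ratio equation gives mix_ratio = 12*gain - 46.
Substituting into the level equation gives level = -60*gain + 195.
Solve -60*gain + 195 = 555: gain = (555 - 195) / -60 = -6.

gain = -6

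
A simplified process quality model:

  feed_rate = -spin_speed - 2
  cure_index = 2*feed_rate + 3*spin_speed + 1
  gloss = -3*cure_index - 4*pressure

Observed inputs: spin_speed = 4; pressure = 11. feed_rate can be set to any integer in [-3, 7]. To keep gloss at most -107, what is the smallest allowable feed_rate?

feed_rate = 4

Intervening on feed_rate fixes its value directly, overriding its dependence on spin_speed.
Substituting into the cure_index equation gives cure_index = 2*feed_rate + 13.
So gloss = -6*feed_rate - 83.
Require -6*feed_rate - 83 ≤ -107, so feed_rate ≥ 4.
The smallest integer in [-3, 7] satisfying this is 4.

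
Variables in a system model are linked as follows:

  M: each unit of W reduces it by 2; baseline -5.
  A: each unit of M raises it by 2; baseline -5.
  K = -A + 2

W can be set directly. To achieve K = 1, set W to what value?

W = -4

Substituting into the A equation gives A = -4*W - 15.
K becomes 4*W + 17.
Solve 4*W + 17 = 1: W = (1 - 17) / 4 = -4.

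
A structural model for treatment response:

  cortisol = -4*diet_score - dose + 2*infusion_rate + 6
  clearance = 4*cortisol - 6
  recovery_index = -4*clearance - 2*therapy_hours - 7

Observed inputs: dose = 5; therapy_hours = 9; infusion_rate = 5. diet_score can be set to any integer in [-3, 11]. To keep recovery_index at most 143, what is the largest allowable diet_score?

Substituting into the cortisol equation gives cortisol = -4*diet_score + 11.
clearance becomes -16*diet_score + 38.
Substituting into the recovery_index equation gives recovery_index = 64*diet_score - 177.
Require 64*diet_score - 177 ≤ 143, so diet_score ≤ 5.
The largest integer in [-3, 11] satisfying this is 5.

diet_score = 5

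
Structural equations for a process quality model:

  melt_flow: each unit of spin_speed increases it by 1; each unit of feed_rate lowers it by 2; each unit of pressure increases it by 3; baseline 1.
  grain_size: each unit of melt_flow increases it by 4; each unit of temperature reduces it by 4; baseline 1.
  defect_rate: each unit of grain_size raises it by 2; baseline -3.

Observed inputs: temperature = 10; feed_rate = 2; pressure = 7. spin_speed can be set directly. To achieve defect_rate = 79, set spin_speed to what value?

Substituting into the melt_flow equation gives melt_flow = spin_speed + 18.
Substituting into the grain_size equation gives grain_size = 4*spin_speed + 33.
Substituting into the defect_rate equation gives defect_rate = 8*spin_speed + 63.
Solve 8*spin_speed + 63 = 79: spin_speed = (79 - 63) / 8 = 2.

spin_speed = 2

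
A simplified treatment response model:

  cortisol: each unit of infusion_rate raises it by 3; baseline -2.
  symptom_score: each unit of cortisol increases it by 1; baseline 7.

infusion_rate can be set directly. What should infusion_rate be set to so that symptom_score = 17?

Substituting into the symptom_score equation gives symptom_score = 3*infusion_rate + 5.
Solve 3*infusion_rate + 5 = 17: infusion_rate = (17 - 5) / 3 = 4.

infusion_rate = 4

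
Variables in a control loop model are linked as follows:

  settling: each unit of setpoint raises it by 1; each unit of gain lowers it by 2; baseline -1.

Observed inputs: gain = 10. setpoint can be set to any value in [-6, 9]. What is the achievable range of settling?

-27 to -12

Substituting into the settling equation gives settling = setpoint - 21.
Linear in setpoint, so extremes are at the endpoints: setpoint = -6 gives settling = -27; setpoint = 9 gives settling = -12.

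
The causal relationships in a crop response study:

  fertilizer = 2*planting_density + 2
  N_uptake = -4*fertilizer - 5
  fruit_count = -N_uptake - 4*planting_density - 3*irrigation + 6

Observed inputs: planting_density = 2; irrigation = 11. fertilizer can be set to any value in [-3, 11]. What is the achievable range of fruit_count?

-42 to 14

Intervening on fertilizer fixes its value directly, overriding its dependence on planting_density.
Substituting into the fruit_count equation gives fruit_count = 4*fertilizer - 30.
Linear in fertilizer, so extremes are at the endpoints: fertilizer = -3 gives fruit_count = -42; fertilizer = 11 gives fruit_count = 14.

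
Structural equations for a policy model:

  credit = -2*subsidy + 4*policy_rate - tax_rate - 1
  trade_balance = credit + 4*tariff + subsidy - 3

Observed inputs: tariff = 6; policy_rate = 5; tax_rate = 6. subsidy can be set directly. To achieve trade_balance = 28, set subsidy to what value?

subsidy = 6

Substituting into the credit equation gives credit = -2*subsidy + 13.
This gives trade_balance = -subsidy + 34.
Solve -subsidy + 34 = 28: subsidy = (28 - 34) / -1 = 6.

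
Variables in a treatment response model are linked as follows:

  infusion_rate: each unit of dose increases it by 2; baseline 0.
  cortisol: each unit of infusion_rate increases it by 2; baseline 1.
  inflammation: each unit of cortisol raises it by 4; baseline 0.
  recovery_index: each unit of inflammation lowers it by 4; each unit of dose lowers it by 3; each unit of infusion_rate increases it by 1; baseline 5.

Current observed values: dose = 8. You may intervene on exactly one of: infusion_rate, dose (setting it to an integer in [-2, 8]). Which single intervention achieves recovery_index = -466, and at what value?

Intervening on infusion_rate: recovery_index = -31*infusion_rate - 35. Reaching -466 requires infusion_rate = 431/31, not an integer.
Intervening on dose: with other inputs at their observed values, recovery_index = -65*dose - 11. Solving for -466 gives dose = 7, within [-2, 8].

set dose = 7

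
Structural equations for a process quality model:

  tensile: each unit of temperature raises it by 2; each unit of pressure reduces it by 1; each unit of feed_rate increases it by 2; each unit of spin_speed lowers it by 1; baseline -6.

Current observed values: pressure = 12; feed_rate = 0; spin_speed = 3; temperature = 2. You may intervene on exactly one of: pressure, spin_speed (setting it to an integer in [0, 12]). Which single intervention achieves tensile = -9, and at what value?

set pressure = 4

Intervening on pressure: with other inputs at their observed values, tensile = -pressure - 5. Solving for -9 gives pressure = 4, within [0, 12].
Intervening on spin_speed: tensile = -spin_speed - 14. Reaching -9 requires spin_speed = -5, outside [0, 12].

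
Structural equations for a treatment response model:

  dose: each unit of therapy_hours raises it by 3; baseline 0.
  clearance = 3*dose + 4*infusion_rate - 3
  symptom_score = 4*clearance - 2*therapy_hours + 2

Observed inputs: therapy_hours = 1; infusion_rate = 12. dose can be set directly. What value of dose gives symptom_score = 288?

Intervening on dose fixes its value directly, overriding its dependence on therapy_hours.
Substituting into the clearance equation gives clearance = 3*dose + 45.
symptom_score becomes 12*dose + 180.
Solve 12*dose + 180 = 288: dose = (288 - 180) / 12 = 9.

dose = 9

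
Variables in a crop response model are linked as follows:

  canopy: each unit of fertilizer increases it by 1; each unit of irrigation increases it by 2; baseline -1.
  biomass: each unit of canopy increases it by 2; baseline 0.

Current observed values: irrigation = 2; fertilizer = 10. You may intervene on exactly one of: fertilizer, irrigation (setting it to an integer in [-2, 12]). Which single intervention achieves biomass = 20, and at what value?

set fertilizer = 7

Intervening on fertilizer: with other inputs at their observed values, biomass = 2*fertilizer + 6. Solving for 20 gives fertilizer = 7, within [-2, 12].
Intervening on irrigation: biomass = 4*irrigation + 18. Reaching 20 requires irrigation = 1/2, not an integer.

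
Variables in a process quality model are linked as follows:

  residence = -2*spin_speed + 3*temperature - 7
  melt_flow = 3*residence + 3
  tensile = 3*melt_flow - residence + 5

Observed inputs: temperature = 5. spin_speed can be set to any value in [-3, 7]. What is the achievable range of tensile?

Substituting into the residence equation gives residence = -2*spin_speed + 8.
This gives melt_flow = -6*spin_speed + 27.
So tensile = -16*spin_speed + 78.
Linear in spin_speed, so extremes are at the endpoints: spin_speed = -3 gives tensile = 126; spin_speed = 7 gives tensile = -34.

-34 to 126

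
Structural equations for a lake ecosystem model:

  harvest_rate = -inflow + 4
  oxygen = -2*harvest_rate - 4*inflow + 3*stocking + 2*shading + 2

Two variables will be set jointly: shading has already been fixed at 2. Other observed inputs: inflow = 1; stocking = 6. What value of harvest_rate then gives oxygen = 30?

With shading held at 2:
Intervening on harvest_rate fixes its value directly, overriding its dependence on inflow.
Substituting into the oxygen equation gives oxygen = -2*harvest_rate + 20.
Solve -2*harvest_rate + 20 = 30: harvest_rate = (30 - 20) / -2 = -5.

harvest_rate = -5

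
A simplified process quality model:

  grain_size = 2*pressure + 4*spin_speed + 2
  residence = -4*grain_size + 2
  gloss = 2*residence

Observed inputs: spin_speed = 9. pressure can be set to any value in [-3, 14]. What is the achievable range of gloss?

Substituting into the grain_size equation gives grain_size = 2*pressure + 38.
Substituting into the residence equation gives residence = -8*pressure - 150.
Substituting into the gloss equation gives gloss = -16*pressure - 300.
Linear in pressure, so extremes are at the endpoints: pressure = -3 gives gloss = -252; pressure = 14 gives gloss = -524.

-524 to -252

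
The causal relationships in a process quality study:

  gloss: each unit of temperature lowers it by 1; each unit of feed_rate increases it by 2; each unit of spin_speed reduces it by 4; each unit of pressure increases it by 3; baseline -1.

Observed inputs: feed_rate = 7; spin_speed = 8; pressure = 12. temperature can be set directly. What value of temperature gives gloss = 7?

temperature = 10

Substituting into the gloss equation gives gloss = -temperature + 17.
Solve -temperature + 17 = 7: temperature = (7 - 17) / -1 = 10.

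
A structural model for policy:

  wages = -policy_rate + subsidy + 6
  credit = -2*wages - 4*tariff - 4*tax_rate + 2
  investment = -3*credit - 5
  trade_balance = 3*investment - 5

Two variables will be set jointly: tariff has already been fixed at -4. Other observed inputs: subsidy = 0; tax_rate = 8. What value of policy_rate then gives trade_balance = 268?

policy_rate = -3

With tariff held at -4:
Substituting into the wages equation gives wages = -policy_rate + 6.
Substituting into the credit equation gives credit = 2*policy_rate - 26.
So investment = -6*policy_rate + 73.
Substituting into the trade_balance equation gives trade_balance = -18*policy_rate + 214.
Solve -18*policy_rate + 214 = 268: policy_rate = (268 - 214) / -18 = -3.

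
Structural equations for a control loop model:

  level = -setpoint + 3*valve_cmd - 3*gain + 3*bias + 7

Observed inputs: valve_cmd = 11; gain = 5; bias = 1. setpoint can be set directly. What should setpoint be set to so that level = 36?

setpoint = -8

Substituting into the level equation gives level = -setpoint + 28.
Solve -setpoint + 28 = 36: setpoint = (36 - 28) / -1 = -8.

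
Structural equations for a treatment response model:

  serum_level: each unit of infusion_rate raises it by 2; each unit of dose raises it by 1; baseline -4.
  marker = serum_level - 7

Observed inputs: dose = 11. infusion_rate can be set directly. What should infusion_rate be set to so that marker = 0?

infusion_rate = 0

Substituting into the serum_level equation gives serum_level = 2*infusion_rate + 7.
marker becomes 2*infusion_rate.
Solve 2*infusion_rate = 0: infusion_rate = 0 / 2 = 0.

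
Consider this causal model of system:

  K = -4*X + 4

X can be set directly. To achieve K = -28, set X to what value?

Solve -4*X + 4 = -28: X = (-28 - 4) / -4 = 8.

X = 8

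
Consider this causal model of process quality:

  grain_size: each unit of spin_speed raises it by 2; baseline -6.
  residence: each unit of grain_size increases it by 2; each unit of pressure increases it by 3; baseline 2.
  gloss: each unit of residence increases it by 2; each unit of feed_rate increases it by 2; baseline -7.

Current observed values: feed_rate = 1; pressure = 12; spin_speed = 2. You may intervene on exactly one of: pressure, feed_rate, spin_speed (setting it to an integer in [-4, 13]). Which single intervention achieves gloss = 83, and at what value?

set feed_rate = 11

Intervening on pressure: gloss = 6*pressure - 9. Reaching 83 requires pressure = 46/3, not an integer.
Intervening on feed_rate: with other inputs at their observed values, gloss = 2*feed_rate + 61. Solving for 83 gives feed_rate = 11, within [-4, 13].
Intervening on spin_speed: gloss = 8*spin_speed + 47. Reaching 83 requires spin_speed = 9/2, not an integer.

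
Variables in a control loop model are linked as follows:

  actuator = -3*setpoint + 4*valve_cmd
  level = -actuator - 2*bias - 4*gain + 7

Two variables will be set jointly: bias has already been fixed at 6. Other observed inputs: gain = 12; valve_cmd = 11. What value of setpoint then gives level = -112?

With bias held at 6:
Substituting into the actuator equation gives actuator = -3*setpoint + 44.
Substituting into the level equation gives level = 3*setpoint - 97.
Solve 3*setpoint - 97 = -112: setpoint = (-112 + 97) / 3 = -5.

setpoint = -5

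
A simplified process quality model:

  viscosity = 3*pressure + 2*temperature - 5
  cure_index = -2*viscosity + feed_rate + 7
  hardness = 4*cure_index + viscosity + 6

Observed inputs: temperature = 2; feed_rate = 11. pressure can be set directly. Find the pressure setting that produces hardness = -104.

pressure = 9

Substituting into the viscosity equation gives viscosity = 3*pressure - 1.
cure_index becomes -6*pressure + 20.
So hardness = -21*pressure + 85.
Solve -21*pressure + 85 = -104: pressure = (-104 - 85) / -21 = 9.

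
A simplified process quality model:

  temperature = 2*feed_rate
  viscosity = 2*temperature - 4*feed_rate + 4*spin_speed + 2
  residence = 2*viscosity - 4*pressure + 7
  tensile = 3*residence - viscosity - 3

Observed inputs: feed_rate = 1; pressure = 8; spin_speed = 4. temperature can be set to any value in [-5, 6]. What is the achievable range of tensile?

Intervening on temperature fixes its value directly, overriding its dependence on feed_rate.
Substituting into the viscosity equation gives viscosity = 2*temperature + 14.
So residence = 4*temperature + 3.
So tensile = 10*temperature - 8.
Linear in temperature, so extremes are at the endpoints: temperature = -5 gives tensile = -58; temperature = 6 gives tensile = 52.

-58 to 52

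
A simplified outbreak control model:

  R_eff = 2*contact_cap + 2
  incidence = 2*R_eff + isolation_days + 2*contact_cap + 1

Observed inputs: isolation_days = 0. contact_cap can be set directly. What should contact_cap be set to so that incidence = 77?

Substituting into the incidence equation gives incidence = 6*contact_cap + 5.
Solve 6*contact_cap + 5 = 77: contact_cap = (77 - 5) / 6 = 12.

contact_cap = 12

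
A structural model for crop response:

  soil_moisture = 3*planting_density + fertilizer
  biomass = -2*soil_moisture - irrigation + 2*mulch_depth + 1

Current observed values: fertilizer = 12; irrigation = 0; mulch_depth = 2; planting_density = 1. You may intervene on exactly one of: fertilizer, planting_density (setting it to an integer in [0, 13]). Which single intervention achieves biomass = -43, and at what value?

set planting_density = 4

Intervening on fertilizer: biomass = -2*fertilizer - 1. Reaching -43 requires fertilizer = 21, outside [0, 13].
Intervening on planting_density: with other inputs at their observed values, biomass = -6*planting_density - 19. Solving for -43 gives planting_density = 4, within [0, 13].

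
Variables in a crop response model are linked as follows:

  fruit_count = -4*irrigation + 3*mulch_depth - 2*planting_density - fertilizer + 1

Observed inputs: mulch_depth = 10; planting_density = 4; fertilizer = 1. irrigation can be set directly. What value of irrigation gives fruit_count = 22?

Substituting into the fruit_count equation gives fruit_count = -4*irrigation + 22.
Solve -4*irrigation + 22 = 22: irrigation = (22 - 22) / -4 = 0.

irrigation = 0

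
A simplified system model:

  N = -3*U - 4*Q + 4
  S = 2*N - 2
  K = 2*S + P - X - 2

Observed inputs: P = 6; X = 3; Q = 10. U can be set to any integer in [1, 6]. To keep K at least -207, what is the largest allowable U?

Substituting into the N equation gives N = -3*U - 36.
So S = -6*U - 74.
K becomes -12*U - 147.
Require -12*U - 147 ≥ -207, so U ≤ 5.
The largest integer in [1, 6] satisfying this is 5.

U = 5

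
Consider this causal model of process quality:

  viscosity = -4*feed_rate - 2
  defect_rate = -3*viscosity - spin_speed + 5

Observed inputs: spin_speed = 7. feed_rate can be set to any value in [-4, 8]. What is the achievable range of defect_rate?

-44 to 100

Substituting into the defect_rate equation gives defect_rate = 12*feed_rate + 4.
Linear in feed_rate, so extremes are at the endpoints: feed_rate = -4 gives defect_rate = -44; feed_rate = 8 gives defect_rate = 100.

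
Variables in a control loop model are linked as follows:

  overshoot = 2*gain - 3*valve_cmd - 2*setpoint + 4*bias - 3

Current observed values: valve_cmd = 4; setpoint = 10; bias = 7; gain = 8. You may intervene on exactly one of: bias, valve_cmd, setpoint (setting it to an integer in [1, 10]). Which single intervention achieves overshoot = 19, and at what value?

set setpoint = 5

Intervening on bias: overshoot = 4*bias - 19. Reaching 19 requires bias = 19/2, not an integer.
Intervening on valve_cmd: overshoot = -3*valve_cmd + 21. Reaching 19 requires valve_cmd = 2/3, not an integer.
Intervening on setpoint: with other inputs at their observed values, overshoot = -2*setpoint + 29. Solving for 19 gives setpoint = 5, within [1, 10].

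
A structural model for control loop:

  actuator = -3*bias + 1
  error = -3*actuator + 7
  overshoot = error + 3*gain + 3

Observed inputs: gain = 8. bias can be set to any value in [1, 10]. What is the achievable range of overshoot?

Substituting into the error equation gives error = 9*bias + 4.
Substituting into the overshoot equation gives overshoot = 9*bias + 31.
Linear in bias, so extremes are at the endpoints: bias = 1 gives overshoot = 40; bias = 10 gives overshoot = 121.

40 to 121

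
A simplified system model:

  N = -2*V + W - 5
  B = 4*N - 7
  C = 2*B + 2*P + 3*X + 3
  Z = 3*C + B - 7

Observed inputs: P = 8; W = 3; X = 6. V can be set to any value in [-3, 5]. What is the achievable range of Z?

Substituting into the N equation gives N = -2*V - 2.
This gives B = -8*V - 15.
Substituting into the C equation gives C = -16*V + 7.
This gives Z = -56*V - 1.
Linear in V, so extremes are at the endpoints: V = -3 gives Z = 167; V = 5 gives Z = -281.

-281 to 167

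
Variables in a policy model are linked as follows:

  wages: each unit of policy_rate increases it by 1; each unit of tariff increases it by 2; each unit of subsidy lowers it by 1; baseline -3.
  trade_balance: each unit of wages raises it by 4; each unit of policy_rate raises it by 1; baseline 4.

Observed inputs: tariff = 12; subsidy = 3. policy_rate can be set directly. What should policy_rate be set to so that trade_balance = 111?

policy_rate = 7

Substituting into the wages equation gives wages = policy_rate + 18.
Substituting into the trade_balance equation gives trade_balance = 5*policy_rate + 76.
Solve 5*policy_rate + 76 = 111: policy_rate = (111 - 76) / 5 = 7.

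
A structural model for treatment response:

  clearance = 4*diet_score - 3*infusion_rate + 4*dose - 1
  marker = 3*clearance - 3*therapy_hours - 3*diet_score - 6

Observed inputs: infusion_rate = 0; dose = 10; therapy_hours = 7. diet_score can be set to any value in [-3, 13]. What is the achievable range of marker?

63 to 207

Substituting into the clearance equation gives clearance = 4*diet_score + 39.
This gives marker = 9*diet_score + 90.
Linear in diet_score, so extremes are at the endpoints: diet_score = -3 gives marker = 63; diet_score = 13 gives marker = 207.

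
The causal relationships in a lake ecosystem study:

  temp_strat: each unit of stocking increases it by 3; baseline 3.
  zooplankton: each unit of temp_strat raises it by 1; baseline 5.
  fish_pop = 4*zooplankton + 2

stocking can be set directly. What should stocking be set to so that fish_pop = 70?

Substituting into the zooplankton equation gives zooplankton = 3*stocking + 8.
Substituting into the fish_pop equation gives fish_pop = 12*stocking + 34.
Solve 12*stocking + 34 = 70: stocking = (70 - 34) / 12 = 3.

stocking = 3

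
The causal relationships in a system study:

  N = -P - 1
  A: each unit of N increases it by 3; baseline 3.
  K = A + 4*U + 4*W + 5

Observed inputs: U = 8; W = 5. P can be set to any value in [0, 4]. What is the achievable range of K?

45 to 57

Substituting into the A equation gives A = -3*P.
So K = -3*P + 57.
Linear in P, so extremes are at the endpoints: P = 0 gives K = 57; P = 4 gives K = 45.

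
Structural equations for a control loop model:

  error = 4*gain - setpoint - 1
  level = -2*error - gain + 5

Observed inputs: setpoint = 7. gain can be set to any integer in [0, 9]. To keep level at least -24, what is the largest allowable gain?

gain = 5

Substituting into the error equation gives error = 4*gain - 8.
So level = -9*gain + 21.
Require -9*gain + 21 ≥ -24, so gain ≤ 5.
The largest integer in [0, 9] satisfying this is 5.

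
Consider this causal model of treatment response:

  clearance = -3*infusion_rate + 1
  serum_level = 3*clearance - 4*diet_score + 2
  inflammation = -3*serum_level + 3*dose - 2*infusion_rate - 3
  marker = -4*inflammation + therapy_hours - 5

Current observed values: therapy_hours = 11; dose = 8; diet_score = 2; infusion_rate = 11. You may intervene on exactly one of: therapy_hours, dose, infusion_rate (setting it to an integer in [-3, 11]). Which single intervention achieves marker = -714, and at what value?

Intervening on therapy_hours: marker = therapy_hours - 1225. Reaching -714 requires therapy_hours = 511, outside [-3, 11].
Intervening on dose: marker = -12*dose - 1118. Reaching -714 requires dose = -101/3, not an integer.
Intervening on infusion_rate: with other inputs at their observed values, marker = -100*infusion_rate - 114. Solving for -714 gives infusion_rate = 6, within [-3, 11].

set infusion_rate = 6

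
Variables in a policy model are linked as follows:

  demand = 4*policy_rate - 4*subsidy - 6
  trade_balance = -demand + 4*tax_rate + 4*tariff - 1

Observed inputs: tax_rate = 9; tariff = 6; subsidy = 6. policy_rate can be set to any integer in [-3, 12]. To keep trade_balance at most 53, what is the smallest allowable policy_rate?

policy_rate = 9

Substituting into the demand equation gives demand = 4*policy_rate - 30.
Substituting into the trade_balance equation gives trade_balance = -4*policy_rate + 89.
Require -4*policy_rate + 89 ≤ 53, so policy_rate ≥ 9.
The smallest integer in [-3, 12] satisfying this is 9.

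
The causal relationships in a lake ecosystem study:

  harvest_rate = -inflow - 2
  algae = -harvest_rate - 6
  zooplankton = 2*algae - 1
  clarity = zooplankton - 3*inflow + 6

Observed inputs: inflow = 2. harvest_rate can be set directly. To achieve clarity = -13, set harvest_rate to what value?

harvest_rate = 0

Intervening on harvest_rate fixes its value directly, overriding its dependence on inflow.
Substituting into the zooplankton equation gives zooplankton = -2*harvest_rate - 13.
clarity becomes -2*harvest_rate - 13.
Solve -2*harvest_rate - 13 = -13: harvest_rate = (-13 + 13) / -2 = 0.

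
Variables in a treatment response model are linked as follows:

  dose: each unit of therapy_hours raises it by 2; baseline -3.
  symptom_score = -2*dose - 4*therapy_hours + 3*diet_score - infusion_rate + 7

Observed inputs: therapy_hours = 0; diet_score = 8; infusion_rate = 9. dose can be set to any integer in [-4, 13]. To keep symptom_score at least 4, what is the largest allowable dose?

dose = 9

Intervening on dose fixes its value directly, overriding its dependence on therapy_hours.
Substituting into the symptom_score equation gives symptom_score = -2*dose + 22.
Require -2*dose + 22 ≥ 4, so dose ≤ 9.
The largest integer in [-4, 13] satisfying this is 9.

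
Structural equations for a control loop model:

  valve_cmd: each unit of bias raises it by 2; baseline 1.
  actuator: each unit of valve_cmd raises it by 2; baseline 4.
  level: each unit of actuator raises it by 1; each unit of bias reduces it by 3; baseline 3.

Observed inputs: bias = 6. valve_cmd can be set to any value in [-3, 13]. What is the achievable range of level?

Intervening on valve_cmd fixes its value directly, overriding its dependence on bias.
Substituting into the level equation gives level = 2*valve_cmd - 11.
Linear in valve_cmd, so extremes are at the endpoints: valve_cmd = -3 gives level = -17; valve_cmd = 13 gives level = 15.

-17 to 15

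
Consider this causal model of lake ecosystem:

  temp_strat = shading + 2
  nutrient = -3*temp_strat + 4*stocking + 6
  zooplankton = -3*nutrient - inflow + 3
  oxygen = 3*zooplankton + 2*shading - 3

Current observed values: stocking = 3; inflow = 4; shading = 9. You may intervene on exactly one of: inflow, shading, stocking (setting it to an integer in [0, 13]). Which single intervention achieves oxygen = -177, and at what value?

set stocking = 12

Intervening on inflow: oxygen = -3*inflow + 159. Reaching -177 requires inflow = 112, outside [0, 13].
Intervening on shading: oxygen = 29*shading - 114. Reaching -177 requires shading = -63/29, not an integer.
Intervening on stocking: with other inputs at their observed values, oxygen = -36*stocking + 255. Solving for -177 gives stocking = 12, within [0, 13].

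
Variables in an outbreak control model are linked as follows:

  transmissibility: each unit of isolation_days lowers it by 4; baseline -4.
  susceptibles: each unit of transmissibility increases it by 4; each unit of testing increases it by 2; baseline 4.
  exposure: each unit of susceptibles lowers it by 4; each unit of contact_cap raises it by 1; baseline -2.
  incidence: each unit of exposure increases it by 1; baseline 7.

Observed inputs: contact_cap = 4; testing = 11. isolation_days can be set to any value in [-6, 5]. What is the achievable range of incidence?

Substituting into the susceptibles equation gives susceptibles = -16*isolation_days + 10.
So exposure = 64*isolation_days - 38.
Substituting into the incidence equation gives incidence = 64*isolation_days - 31.
Linear in isolation_days, so extremes are at the endpoints: isolation_days = -6 gives incidence = -415; isolation_days = 5 gives incidence = 289.

-415 to 289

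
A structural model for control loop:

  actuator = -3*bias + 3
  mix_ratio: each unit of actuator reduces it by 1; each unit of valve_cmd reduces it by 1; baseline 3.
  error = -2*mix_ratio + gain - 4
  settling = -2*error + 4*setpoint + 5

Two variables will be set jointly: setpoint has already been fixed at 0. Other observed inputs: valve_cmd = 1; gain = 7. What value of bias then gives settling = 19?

bias = 2

With setpoint held at 0:
Substituting into the mix_ratio equation gives mix_ratio = 3*bias - 1.
This gives error = -6*bias + 5.
This gives settling = 12*bias - 5.
Solve 12*bias - 5 = 19: bias = (19 + 5) / 12 = 2.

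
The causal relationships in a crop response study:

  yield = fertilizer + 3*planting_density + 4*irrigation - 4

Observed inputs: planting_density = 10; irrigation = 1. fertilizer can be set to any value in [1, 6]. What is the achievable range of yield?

31 to 36

Substituting into the yield equation gives yield = fertilizer + 30.
Linear in fertilizer, so extremes are at the endpoints: fertilizer = 1 gives yield = 31; fertilizer = 6 gives yield = 36.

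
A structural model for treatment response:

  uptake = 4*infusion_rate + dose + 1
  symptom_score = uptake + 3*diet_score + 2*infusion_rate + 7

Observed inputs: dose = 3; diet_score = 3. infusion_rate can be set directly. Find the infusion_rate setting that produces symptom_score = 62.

infusion_rate = 7

Substituting into the uptake equation gives uptake = 4*infusion_rate + 4.
symptom_score becomes 6*infusion_rate + 20.
Solve 6*infusion_rate + 20 = 62: infusion_rate = (62 - 20) / 6 = 7.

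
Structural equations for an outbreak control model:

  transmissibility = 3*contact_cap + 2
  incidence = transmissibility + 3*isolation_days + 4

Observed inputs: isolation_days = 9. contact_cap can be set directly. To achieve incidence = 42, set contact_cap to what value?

contact_cap = 3

Substituting into the incidence equation gives incidence = 3*contact_cap + 33.
Solve 3*contact_cap + 33 = 42: contact_cap = (42 - 33) / 3 = 3.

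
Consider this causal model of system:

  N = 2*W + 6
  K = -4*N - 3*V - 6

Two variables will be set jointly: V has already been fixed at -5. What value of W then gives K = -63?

With V held at -5:
Substituting into the K equation gives K = -8*W - 15.
Solve -8*W - 15 = -63: W = (-63 + 15) / -8 = 6.

W = 6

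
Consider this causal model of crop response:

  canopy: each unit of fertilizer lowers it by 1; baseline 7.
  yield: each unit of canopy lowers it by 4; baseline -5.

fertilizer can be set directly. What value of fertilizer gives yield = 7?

Substituting into the yield equation gives yield = 4*fertilizer - 33.
Solve 4*fertilizer - 33 = 7: fertilizer = (7 + 33) / 4 = 10.

fertilizer = 10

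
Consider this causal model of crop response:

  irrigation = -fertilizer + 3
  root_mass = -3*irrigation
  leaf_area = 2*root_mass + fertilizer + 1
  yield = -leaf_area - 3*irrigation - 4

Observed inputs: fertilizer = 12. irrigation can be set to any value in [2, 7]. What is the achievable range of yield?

-11 to 4

Intervening on irrigation fixes its value directly, overriding its dependence on fertilizer.
Substituting into the leaf_area equation gives leaf_area = -6*irrigation + 13.
yield becomes 3*irrigation - 17.
Linear in irrigation, so extremes are at the endpoints: irrigation = 2 gives yield = -11; irrigation = 7 gives yield = 4.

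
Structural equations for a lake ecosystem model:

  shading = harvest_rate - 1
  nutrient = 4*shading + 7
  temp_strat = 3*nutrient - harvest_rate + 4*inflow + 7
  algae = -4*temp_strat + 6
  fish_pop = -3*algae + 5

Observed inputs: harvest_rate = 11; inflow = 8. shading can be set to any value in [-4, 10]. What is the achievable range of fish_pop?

-1 to 2015

Intervening on shading fixes its value directly, overriding its dependence on harvest_rate.
Substituting into the temp_strat equation gives temp_strat = 12*shading + 49.
Substituting into the algae equation gives algae = -48*shading - 190.
Substituting into the fish_pop equation gives fish_pop = 144*shading + 575.
Linear in shading, so extremes are at the endpoints: shading = -4 gives fish_pop = -1; shading = 10 gives fish_pop = 2015.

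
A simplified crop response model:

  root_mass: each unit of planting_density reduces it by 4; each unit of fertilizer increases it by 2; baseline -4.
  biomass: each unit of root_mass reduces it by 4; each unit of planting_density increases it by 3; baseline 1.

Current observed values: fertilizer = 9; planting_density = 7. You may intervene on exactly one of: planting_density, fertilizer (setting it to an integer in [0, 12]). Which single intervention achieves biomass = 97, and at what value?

set planting_density = 8

Intervening on planting_density: with other inputs at their observed values, biomass = 19*planting_density - 55. Solving for 97 gives planting_density = 8, within [0, 12].
Intervening on fertilizer: biomass = -8*fertilizer + 150. Reaching 97 requires fertilizer = 53/8, not an integer.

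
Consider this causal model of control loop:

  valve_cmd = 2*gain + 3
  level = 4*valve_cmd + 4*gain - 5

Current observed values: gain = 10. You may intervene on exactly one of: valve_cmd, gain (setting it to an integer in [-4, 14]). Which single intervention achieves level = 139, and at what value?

set gain = 11

Intervening on valve_cmd: level = 4*valve_cmd + 35. Reaching 139 requires valve_cmd = 26, outside [-4, 14].
Intervening on gain: with other inputs at their observed values, level = 12*gain + 7. Solving for 139 gives gain = 11, within [-4, 14].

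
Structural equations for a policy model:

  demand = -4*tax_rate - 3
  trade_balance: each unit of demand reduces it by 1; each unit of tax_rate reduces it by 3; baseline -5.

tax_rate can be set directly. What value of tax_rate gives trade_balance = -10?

Substituting into the trade_balance equation gives trade_balance = tax_rate - 2.
Solve tax_rate - 2 = -10: tax_rate = (-10 + 2) / 1 = -8.

tax_rate = -8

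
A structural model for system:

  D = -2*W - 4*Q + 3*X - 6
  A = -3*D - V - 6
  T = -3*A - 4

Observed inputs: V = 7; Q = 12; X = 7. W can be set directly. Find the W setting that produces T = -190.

Substituting into the D equation gives D = -2*W - 33.
A becomes 6*W + 86.
Substituting into the T equation gives T = -18*W - 262.
Solve -18*W - 262 = -190: W = (-190 + 262) / -18 = -4.

W = -4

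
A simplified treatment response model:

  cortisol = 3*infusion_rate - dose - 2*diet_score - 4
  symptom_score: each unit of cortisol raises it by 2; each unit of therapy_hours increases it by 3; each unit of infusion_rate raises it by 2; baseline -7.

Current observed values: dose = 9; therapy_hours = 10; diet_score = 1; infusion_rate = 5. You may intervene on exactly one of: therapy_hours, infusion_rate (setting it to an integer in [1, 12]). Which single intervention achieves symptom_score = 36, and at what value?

Intervening on therapy_hours: with other inputs at their observed values, symptom_score = 3*therapy_hours + 3. Solving for 36 gives therapy_hours = 11, within [1, 12].
Intervening on infusion_rate: symptom_score = 8*infusion_rate - 7. Reaching 36 requires infusion_rate = 43/8, not an integer.

set therapy_hours = 11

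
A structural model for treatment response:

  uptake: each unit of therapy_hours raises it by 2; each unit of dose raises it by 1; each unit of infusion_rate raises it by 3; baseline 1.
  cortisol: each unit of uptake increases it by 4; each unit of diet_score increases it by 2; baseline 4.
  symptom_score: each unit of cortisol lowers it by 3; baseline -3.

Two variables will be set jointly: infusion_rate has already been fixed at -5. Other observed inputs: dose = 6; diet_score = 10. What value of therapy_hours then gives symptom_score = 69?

therapy_hours = -2

With infusion_rate held at -5:
Substituting into the uptake equation gives uptake = 2*therapy_hours - 8.
This gives cortisol = 8*therapy_hours - 8.
So symptom_score = -24*therapy_hours + 21.
Solve -24*therapy_hours + 21 = 69: therapy_hours = (69 - 21) / -24 = -2.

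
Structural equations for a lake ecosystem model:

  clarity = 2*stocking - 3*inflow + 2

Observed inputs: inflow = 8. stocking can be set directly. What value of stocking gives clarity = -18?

Substituting into the clarity equation gives clarity = 2*stocking - 22.
Solve 2*stocking - 22 = -18: stocking = (-18 + 22) / 2 = 2.

stocking = 2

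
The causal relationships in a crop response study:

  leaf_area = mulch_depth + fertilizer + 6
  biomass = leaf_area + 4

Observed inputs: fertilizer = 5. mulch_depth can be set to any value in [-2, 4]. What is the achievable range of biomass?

Substituting into the leaf_area equation gives leaf_area = mulch_depth + 11.
This gives biomass = mulch_depth + 15.
Linear in mulch_depth, so extremes are at the endpoints: mulch_depth = -2 gives biomass = 13; mulch_depth = 4 gives biomass = 19.

13 to 19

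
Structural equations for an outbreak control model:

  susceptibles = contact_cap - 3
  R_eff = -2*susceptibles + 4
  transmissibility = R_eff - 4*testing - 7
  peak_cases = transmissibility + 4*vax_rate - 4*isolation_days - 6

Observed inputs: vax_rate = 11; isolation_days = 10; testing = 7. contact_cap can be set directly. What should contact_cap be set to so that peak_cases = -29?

contact_cap = 1

Substituting into the R_eff equation gives R_eff = -2*contact_cap + 10.
Substituting into the transmissibility equation gives transmissibility = -2*contact_cap - 25.
Substituting into the peak_cases equation gives peak_cases = -2*contact_cap - 27.
Solve -2*contact_cap - 27 = -29: contact_cap = (-29 + 27) / -2 = 1.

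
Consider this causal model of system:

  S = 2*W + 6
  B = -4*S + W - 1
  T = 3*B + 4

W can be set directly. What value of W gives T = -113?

W = 2

Substituting into the B equation gives B = -7*W - 25.
This gives T = -21*W - 71.
Solve -21*W - 71 = -113: W = (-113 + 71) / -21 = 2.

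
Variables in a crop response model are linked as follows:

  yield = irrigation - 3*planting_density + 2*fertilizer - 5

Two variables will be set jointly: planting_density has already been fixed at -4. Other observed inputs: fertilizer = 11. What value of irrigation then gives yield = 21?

With planting_density held at -4:
Substituting into the yield equation gives yield = irrigation + 29.
Solve irrigation + 29 = 21: irrigation = (21 - 29) / 1 = -8.

irrigation = -8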